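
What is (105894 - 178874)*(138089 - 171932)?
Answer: 2469862140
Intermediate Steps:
(105894 - 178874)*(138089 - 171932) = -72980*(-33843) = 2469862140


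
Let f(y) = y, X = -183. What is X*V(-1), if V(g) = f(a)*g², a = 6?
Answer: -1098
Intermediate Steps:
V(g) = 6*g²
X*V(-1) = -1098*(-1)² = -1098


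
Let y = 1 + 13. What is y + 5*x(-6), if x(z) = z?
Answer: -16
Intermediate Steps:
y = 14
y + 5*x(-6) = 14 + 5*(-6) = 14 - 30 = -16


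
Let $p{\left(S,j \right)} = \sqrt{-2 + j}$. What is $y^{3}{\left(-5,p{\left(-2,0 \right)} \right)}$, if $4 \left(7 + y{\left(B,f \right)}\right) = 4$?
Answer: $-216$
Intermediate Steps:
$y{\left(B,f \right)} = -6$ ($y{\left(B,f \right)} = -7 + \frac{1}{4} \cdot 4 = -7 + 1 = -6$)
$y^{3}{\left(-5,p{\left(-2,0 \right)} \right)} = \left(-6\right)^{3} = -216$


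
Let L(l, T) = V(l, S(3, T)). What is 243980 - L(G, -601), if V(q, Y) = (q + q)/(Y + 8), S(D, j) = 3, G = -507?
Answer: 2684794/11 ≈ 2.4407e+5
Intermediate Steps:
V(q, Y) = 2*q/(8 + Y) (V(q, Y) = (2*q)/(8 + Y) = 2*q/(8 + Y))
L(l, T) = 2*l/11 (L(l, T) = 2*l/(8 + 3) = 2*l/11)
243980 - L(G, -601) = 243980 - 2*(-507)/11 = 243980 - 1*(-1014/11) = 243980 + 1014/11 = 2684794/11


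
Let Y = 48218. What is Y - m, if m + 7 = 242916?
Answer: -194691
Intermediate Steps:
m = 242909 (m = -7 + 242916 = 242909)
Y - m = 48218 - 1*242909 = 48218 - 242909 = -194691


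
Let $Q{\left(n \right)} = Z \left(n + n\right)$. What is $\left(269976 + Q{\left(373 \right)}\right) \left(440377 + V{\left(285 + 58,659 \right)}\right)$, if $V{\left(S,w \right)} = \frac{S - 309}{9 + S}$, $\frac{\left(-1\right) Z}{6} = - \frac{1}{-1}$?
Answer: $\frac{5144485242375}{44} \approx 1.1692 \cdot 10^{11}$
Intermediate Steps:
$Z = -6$ ($Z = - 6 \left(- \frac{1}{-1}\right) = - 6 \left(\left(-1\right) \left(-1\right)\right) = \left(-6\right) 1 = -6$)
$V{\left(S,w \right)} = \frac{-309 + S}{9 + S}$
$Q{\left(n \right)} = - 12 n$ ($Q{\left(n \right)} = - 6 \left(n + n\right) = - 6 \cdot 2 n = - 12 n$)
$\left(269976 + Q{\left(373 \right)}\right) \left(440377 + V{\left(285 + 58,659 \right)}\right) = \left(269976 - 4476\right) \left(440377 + \frac{-309 + \left(285 + 58\right)}{9 + \left(285 + 58\right)}\right) = \left(269976 - 4476\right) \left(440377 + \frac{-309 + 343}{9 + 343}\right) = 265500 \left(440377 + \frac{1}{352} \cdot 34\right) = 265500 \left(440377 + \frac{17}{176}\right) = 265500 \cdot \frac{77506369}{176} = \frac{5144485242375}{44}$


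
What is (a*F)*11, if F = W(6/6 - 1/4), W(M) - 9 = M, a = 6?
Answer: 1287/2 ≈ 643.50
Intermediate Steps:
W(M) = 9 + M
F = 39/4 (F = 9 + (6/6 - 1/4) = 9 + (6*(⅙) - 1*¼) = 9 + (1 - ¼) = 9 + ¾ = 39/4 ≈ 9.7500)
(a*F)*11 = (6*(39/4))*11 = (117/2)*11 = 1287/2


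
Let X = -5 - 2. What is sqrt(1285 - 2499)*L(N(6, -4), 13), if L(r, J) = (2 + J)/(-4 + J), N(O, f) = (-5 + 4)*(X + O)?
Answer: 5*I*sqrt(1214)/3 ≈ 58.071*I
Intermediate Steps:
X = -7
N(O, f) = 7 - O (N(O, f) = (-5 + 4)*(-7 + O) = -(-7 + O) = 7 - O)
L(r, J) = (2 + J)/(-4 + J)
sqrt(1285 - 2499)*L(N(6, -4), 13) = sqrt(1285 - 2499)*((2 + 13)/(-4 + 13)) = sqrt(-1214)*(15/9) = (I*sqrt(1214))*((1/9)*15) = (I*sqrt(1214))*(5/3) = 5*I*sqrt(1214)/3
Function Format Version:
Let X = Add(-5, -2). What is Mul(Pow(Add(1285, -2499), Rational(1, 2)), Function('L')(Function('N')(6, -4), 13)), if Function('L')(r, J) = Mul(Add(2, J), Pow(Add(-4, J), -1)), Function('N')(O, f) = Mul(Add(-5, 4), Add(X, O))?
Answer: Mul(Rational(5, 3), I, Pow(1214, Rational(1, 2))) ≈ Mul(58.071, I)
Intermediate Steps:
X = -7
Function('N')(O, f) = Add(7, Mul(-1, O)) (Function('N')(O, f) = Mul(Add(-5, 4), Add(-7, O)) = Mul(-1, Add(-7, O)) = Add(7, Mul(-1, O)))
Function('L')(r, J) = Mul(Pow(Add(-4, J), -1), Add(2, J))
Mul(Pow(Add(1285, -2499), Rational(1, 2)), Function('L')(Function('N')(6, -4), 13)) = Mul(Pow(Add(1285, -2499), Rational(1, 2)), Mul(Pow(Add(-4, 13), -1), Add(2, 13))) = Mul(Pow(-1214, Rational(1, 2)), Mul(Pow(9, -1), 15)) = Mul(Mul(I, Pow(1214, Rational(1, 2))), Mul(Rational(1, 9), 15)) = Mul(Mul(I, Pow(1214, Rational(1, 2))), Rational(5, 3)) = Mul(Rational(5, 3), I, Pow(1214, Rational(1, 2)))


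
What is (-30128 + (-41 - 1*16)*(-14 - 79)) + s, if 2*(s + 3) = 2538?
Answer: -23561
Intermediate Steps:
s = 1266 (s = -3 + (½)*2538 = -3 + 1269 = 1266)
(-30128 + (-41 - 1*16)*(-14 - 79)) + s = (-30128 + (-41 - 1*16)*(-14 - 79)) + 1266 = (-30128 + (-41 - 16)*(-93)) + 1266 = (-30128 - 57*(-93)) + 1266 = (-30128 + 5301) + 1266 = -24827 + 1266 = -23561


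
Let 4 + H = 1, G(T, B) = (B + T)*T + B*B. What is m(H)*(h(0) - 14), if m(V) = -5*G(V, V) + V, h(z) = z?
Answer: 1932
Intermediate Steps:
G(T, B) = B² + T*(B + T) (G(T, B) = T*(B + T) + B² = B² + T*(B + T))
H = -3 (H = -4 + 1 = -3)
m(V) = V - 15*V² (m(V) = -5*(V² + V² + V*V) + V = -5*(V² + V² + V²) + V = -15*V² + V = V - 15*V²)
m(H)*(h(0) - 14) = (-3*(1 - 15*(-3)))*(0 - 14) = -3*(1 + 45)*(-14) = -3*46*(-14) = -138*(-14) = 1932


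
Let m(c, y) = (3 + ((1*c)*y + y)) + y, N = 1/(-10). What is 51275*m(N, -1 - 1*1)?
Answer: -41020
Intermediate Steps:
N = -1/10 ≈ -0.10000
m(c, y) = 3 + 2*y + c*y (m(c, y) = (3 + (c*y + y)) + y = (3 + (y + c*y)) + y = (3 + y + c*y) + y = 3 + 2*y + c*y)
51275*m(N, -1 - 1*1) = 51275*(3 + 2*(-1 - 1*1) - (-1 - 1*1)/10) = 51275*(3 + 2*(-1 - 1) - (-1 - 1)/10) = 51275*(3 + 2*(-2) - 1/10*(-2)) = 51275*(3 - 4 + 1/5) = 51275*(-4/5) = -41020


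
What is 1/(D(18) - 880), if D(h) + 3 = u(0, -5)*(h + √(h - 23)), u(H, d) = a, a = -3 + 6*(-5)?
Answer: I/(-1477*I + 33*√5) ≈ -0.00067536 + 3.3741e-5*I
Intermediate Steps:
a = -33 (a = -3 - 30 = -33)
u(H, d) = -33
D(h) = -3 - 33*h - 33*√(-23 + h) (D(h) = -3 - 33*(h + √(h - 23)) = -3 - 33*(h + √(-23 + h)) = -3 + (-33*h - 33*√(-23 + h)) = -3 - 33*h - 33*√(-23 + h))
1/(D(18) - 880) = 1/((-3 - 33*18 - 33*√(-23 + 18)) - 880) = 1/((-3 - 594 - 33*I*√5) - 880) = 1/((-597 - 33*I*√5) - 880) = 1/(-1477 - 33*I*√5)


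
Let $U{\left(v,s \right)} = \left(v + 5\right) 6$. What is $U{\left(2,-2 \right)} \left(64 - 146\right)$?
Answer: $-3444$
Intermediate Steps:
$U{\left(v,s \right)} = 30 + 6 v$ ($U{\left(v,s \right)} = \left(5 + v\right) 6 = 30 + 6 v$)
$U{\left(2,-2 \right)} \left(64 - 146\right) = \left(30 + 6 \cdot 2\right) \left(64 - 146\right) = \left(30 + 12\right) \left(-82\right) = 42 \left(-82\right) = -3444$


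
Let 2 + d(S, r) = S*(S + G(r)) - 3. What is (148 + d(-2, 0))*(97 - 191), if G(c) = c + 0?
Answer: -13818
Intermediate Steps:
G(c) = c
d(S, r) = -5 + S*(S + r) (d(S, r) = -2 + (S*(S + r) - 3) = -2 + (-3 + S*(S + r)) = -5 + S*(S + r))
(148 + d(-2, 0))*(97 - 191) = (148 + (-5 + (-2)**2 - 2*0))*(97 - 191) = (148 + (-5 + 4 + 0))*(-94) = (148 - 1)*(-94) = 147*(-94) = -13818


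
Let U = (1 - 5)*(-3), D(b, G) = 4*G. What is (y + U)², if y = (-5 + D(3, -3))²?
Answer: 90601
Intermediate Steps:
U = 12 (U = -4*(-3) = 12)
y = 289 (y = (-5 + 4*(-3))² = (-5 - 12)² = (-17)² = 289)
(y + U)² = (289 + 12)² = 301² = 90601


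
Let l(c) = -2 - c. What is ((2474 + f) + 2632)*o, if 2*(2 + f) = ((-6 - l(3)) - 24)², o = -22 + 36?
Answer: 75831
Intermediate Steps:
o = 14
f = 621/2 (f = -2 + ((-6 - (-2 - 1*3)) - 24)²/2 = -2 + ((-6 - (-2 - 3)) - 24)²/2 = -2 + ((-6 - 1*(-5)) - 24)²/2 = -2 + ((-6 + 5) - 24)²/2 = -2 + (-1 - 24)²/2 = -2 + (½)*(-25)² = -2 + (½)*625 = -2 + 625/2 = 621/2 ≈ 310.50)
((2474 + f) + 2632)*o = ((2474 + 621/2) + 2632)*14 = (5569/2 + 2632)*14 = (10833/2)*14 = 75831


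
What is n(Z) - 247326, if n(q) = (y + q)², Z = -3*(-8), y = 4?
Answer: -246542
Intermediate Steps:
Z = 24
n(q) = (4 + q)²
n(Z) - 247326 = (4 + 24)² - 247326 = 28² - 247326 = 784 - 247326 = -246542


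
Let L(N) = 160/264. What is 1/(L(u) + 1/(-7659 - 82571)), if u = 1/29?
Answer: 2977590/1804567 ≈ 1.6500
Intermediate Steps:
u = 1/29 ≈ 0.034483
L(N) = 20/33 (L(N) = 160*(1/264) = 20/33)
1/(L(u) + 1/(-7659 - 82571)) = 1/(20/33 + 1/(-7659 - 82571)) = 1/(20/33 + 1/(-90230)) = 1/(20/33 - 1/90230) = 1/(1804567/2977590) = 2977590/1804567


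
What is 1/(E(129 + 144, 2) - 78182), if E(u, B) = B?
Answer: -1/78180 ≈ -1.2791e-5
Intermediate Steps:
1/(E(129 + 144, 2) - 78182) = 1/(2 - 78182) = 1/(-78180) = -1/78180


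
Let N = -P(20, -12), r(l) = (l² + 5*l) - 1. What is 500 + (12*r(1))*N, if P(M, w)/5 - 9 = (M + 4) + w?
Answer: -5800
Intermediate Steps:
r(l) = -1 + l² + 5*l
P(M, w) = 65 + 5*M + 5*w (P(M, w) = 45 + 5*((M + 4) + w) = 45 + 5*((4 + M) + w) = 45 + 5*(4 + M + w) = 45 + (20 + 5*M + 5*w) = 65 + 5*M + 5*w)
N = -105 (N = -(65 + 5*20 + 5*(-12)) = -(65 + 100 - 60) = -1*105 = -105)
500 + (12*r(1))*N = 500 + (12*(-1 + 1² + 5*1))*(-105) = 500 + (12*(-1 + 1 + 5))*(-105) = 500 + (12*5)*(-105) = 500 + 60*(-105) = 500 - 6300 = -5800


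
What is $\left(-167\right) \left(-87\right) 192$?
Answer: $2789568$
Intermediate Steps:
$\left(-167\right) \left(-87\right) 192 = 14529 \cdot 192 = 2789568$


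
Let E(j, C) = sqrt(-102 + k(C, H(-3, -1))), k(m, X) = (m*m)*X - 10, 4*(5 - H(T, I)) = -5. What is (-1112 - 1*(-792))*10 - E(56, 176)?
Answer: -3200 - 4*sqrt(12093) ≈ -3639.9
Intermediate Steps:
H(T, I) = 25/4 (H(T, I) = 5 - 1/4*(-5) = 5 + 5/4 = 25/4)
k(m, X) = -10 + X*m**2 (k(m, X) = m**2*X - 10 = X*m**2 - 10 = -10 + X*m**2)
E(j, C) = sqrt(-112 + 25*C**2/4) (E(j, C) = sqrt(-102 + (-10 + 25*C**2/4)) = sqrt(-112 + 25*C**2/4))
(-1112 - 1*(-792))*10 - E(56, 176) = (-1112 - 1*(-792))*10 - sqrt(-448 + 25*176**2)/2 = (-1112 + 792)*10 - sqrt(-448 + 25*30976)/2 = -320*10 - sqrt(-448 + 774400)/2 = -3200 - sqrt(773952)/2 = -3200 - 8*sqrt(12093)/2 = -3200 - 4*sqrt(12093)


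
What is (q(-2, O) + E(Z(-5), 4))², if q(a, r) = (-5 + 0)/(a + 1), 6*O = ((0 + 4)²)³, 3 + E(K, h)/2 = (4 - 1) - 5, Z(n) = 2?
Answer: 25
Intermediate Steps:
E(K, h) = -10 (E(K, h) = -6 + 2*((4 - 1) - 5) = -6 + 2*(3 - 5) = -6 + 2*(-2) = -6 - 4 = -10)
O = 2048/3 (O = ((0 + 4)²)³/6 = (4²)³/6 = (⅙)*16³ = (⅙)*4096 = 2048/3 ≈ 682.67)
q(a, r) = -5/(1 + a)
(q(-2, O) + E(Z(-5), 4))² = (-5/(1 - 2) - 10)² = (-5/(-1) - 10)² = (-5*(-1) - 10)² = (5 - 10)² = (-5)² = 25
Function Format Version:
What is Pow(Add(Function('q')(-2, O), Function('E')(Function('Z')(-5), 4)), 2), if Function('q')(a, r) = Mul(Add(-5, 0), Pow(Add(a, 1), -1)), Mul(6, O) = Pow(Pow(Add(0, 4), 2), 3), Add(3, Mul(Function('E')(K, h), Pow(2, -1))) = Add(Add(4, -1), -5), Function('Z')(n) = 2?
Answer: 25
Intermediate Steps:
Function('E')(K, h) = -10 (Function('E')(K, h) = Add(-6, Mul(2, Add(Add(4, -1), -5))) = Add(-6, Mul(2, Add(3, -5))) = Add(-6, Mul(2, -2)) = Add(-6, -4) = -10)
O = Rational(2048, 3) (O = Mul(Rational(1, 6), Pow(Pow(Add(0, 4), 2), 3)) = Mul(Rational(1, 6), Pow(Pow(4, 2), 3)) = Mul(Rational(1, 6), Pow(16, 3)) = Mul(Rational(1, 6), 4096) = Rational(2048, 3) ≈ 682.67)
Function('q')(a, r) = Mul(-5, Pow(Add(1, a), -1))
Pow(Add(Function('q')(-2, O), Function('E')(Function('Z')(-5), 4)), 2) = Pow(Add(Mul(-5, Pow(Add(1, -2), -1)), -10), 2) = Pow(Add(Mul(-5, Pow(-1, -1)), -10), 2) = Pow(Add(Mul(-5, -1), -10), 2) = Pow(Add(5, -10), 2) = Pow(-5, 2) = 25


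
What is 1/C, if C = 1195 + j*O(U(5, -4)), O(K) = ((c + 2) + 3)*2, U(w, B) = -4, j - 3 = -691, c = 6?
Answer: -1/13941 ≈ -7.1731e-5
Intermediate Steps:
j = -688 (j = 3 - 691 = -688)
O(K) = 22 (O(K) = ((6 + 2) + 3)*2 = (8 + 3)*2 = 11*2 = 22)
C = -13941 (C = 1195 - 688*22 = 1195 - 15136 = -13941)
1/C = 1/(-13941) = -1/13941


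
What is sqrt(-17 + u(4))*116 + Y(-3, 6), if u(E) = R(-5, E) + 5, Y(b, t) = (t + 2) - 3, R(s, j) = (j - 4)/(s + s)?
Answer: 5 + 232*I*sqrt(3) ≈ 5.0 + 401.84*I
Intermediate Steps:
R(s, j) = (-4 + j)/(2*s) (R(s, j) = (-4 + j)/((2*s)) = (-4 + j)*(1/(2*s)) = (-4 + j)/(2*s))
Y(b, t) = -1 + t (Y(b, t) = (2 + t) - 3 = -1 + t)
u(E) = 27/5 - E/10 (u(E) = (1/2)*(-4 + E)/(-5) + 5 = (1/2)*(-1/5)*(-4 + E) + 5 = (2/5 - E/10) + 5 = 27/5 - E/10)
sqrt(-17 + u(4))*116 + Y(-3, 6) = sqrt(-17 + (27/5 - 1/10*4))*116 + (-1 + 6) = sqrt(-17 + (27/5 - 2/5))*116 + 5 = sqrt(-17 + 5)*116 + 5 = sqrt(-12)*116 + 5 = (2*I*sqrt(3))*116 + 5 = 232*I*sqrt(3) + 5 = 5 + 232*I*sqrt(3)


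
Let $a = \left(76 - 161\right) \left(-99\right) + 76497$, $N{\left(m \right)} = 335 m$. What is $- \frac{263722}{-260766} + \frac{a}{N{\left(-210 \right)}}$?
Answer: $- \frac{299109991}{1528740675} \approx -0.19566$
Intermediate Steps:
$a = 84912$ ($a = \left(-85\right) \left(-99\right) + 76497 = 8415 + 76497 = 84912$)
$- \frac{263722}{-260766} + \frac{a}{N{\left(-210 \right)}} = - \frac{263722}{-260766} + \frac{84912}{335 \left(-210\right)} = \left(-263722\right) \left(- \frac{1}{260766}\right) + \frac{84912}{-70350} = \frac{131861}{130383} + 84912 \left(- \frac{1}{70350}\right) = \frac{131861}{130383} - \frac{14152}{11725} = - \frac{299109991}{1528740675}$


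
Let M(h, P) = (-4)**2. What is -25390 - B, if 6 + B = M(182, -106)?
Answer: -25400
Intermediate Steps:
M(h, P) = 16
B = 10 (B = -6 + 16 = 10)
-25390 - B = -25390 - 1*10 = -25390 - 10 = -25400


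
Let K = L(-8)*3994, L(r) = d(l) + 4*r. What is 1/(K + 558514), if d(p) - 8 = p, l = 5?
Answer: 1/482628 ≈ 2.0720e-6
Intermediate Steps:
d(p) = 8 + p
L(r) = 13 + 4*r (L(r) = (8 + 5) + 4*r = 13 + 4*r)
K = -75886 (K = (13 + 4*(-8))*3994 = (13 - 32)*3994 = -19*3994 = -75886)
1/(K + 558514) = 1/(-75886 + 558514) = 1/482628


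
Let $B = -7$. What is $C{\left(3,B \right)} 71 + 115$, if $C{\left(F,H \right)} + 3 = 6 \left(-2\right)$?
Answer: $-950$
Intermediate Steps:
$C{\left(F,H \right)} = -15$ ($C{\left(F,H \right)} = -3 + 6 \left(-2\right) = -3 - 12 = -15$)
$C{\left(3,B \right)} 71 + 115 = \left(-15\right) 71 + 115 = -1065 + 115 = -950$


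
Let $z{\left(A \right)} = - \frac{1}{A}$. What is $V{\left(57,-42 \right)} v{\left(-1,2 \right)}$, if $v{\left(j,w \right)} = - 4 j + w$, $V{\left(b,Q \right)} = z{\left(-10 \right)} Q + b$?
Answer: $\frac{1584}{5} \approx 316.8$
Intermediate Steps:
$V{\left(b,Q \right)} = b + \frac{Q}{10}$ ($V{\left(b,Q \right)} = - \frac{1}{-10} Q + b = \left(-1\right) \left(- \frac{1}{10}\right) Q + b = \frac{Q}{10} + b = b + \frac{Q}{10}$)
$v{\left(j,w \right)} = w - 4 j$
$V{\left(57,-42 \right)} v{\left(-1,2 \right)} = \left(57 + \frac{1}{10} \left(-42\right)\right) \left(2 - -4\right) = \left(57 - \frac{21}{5}\right) \left(2 + 4\right) = \frac{264}{5} \cdot 6 = \frac{1584}{5}$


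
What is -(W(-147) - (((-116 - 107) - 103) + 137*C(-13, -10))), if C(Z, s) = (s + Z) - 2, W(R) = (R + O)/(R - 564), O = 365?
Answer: -2666743/711 ≈ -3750.7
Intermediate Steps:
W(R) = (365 + R)/(-564 + R) (W(R) = (R + 365)/(R - 564) = (365 + R)/(-564 + R))
C(Z, s) = -2 + Z + s (C(Z, s) = (Z + s) - 2 = -2 + Z + s)
-(W(-147) - (((-116 - 107) - 103) + 137*C(-13, -10))) = -((365 - 147)/(-564 - 147) - (((-116 - 107) - 103) + 137*(-2 - 13 - 10))) = -(218/(-711) - ((-223 - 103) + 137*(-25))) = -(-1/711*218 - (-326 - 3425)) = -(-218/711 - 1*(-3751)) = -(-218/711 + 3751) = -1*2666743/711 = -2666743/711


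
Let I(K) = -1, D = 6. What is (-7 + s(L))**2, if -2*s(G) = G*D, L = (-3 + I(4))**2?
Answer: 3025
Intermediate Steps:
L = 16 (L = (-3 - 1)**2 = (-4)**2 = 16)
s(G) = -3*G (s(G) = -G*6/2 = -3*G)
(-7 + s(L))**2 = (-7 - 3*16)**2 = (-7 - 48)**2 = (-55)**2 = 3025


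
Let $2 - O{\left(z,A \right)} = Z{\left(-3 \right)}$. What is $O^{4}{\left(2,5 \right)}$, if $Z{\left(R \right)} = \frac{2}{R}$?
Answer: $\frac{4096}{81} \approx 50.568$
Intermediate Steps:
$O{\left(z,A \right)} = \frac{8}{3}$ ($O{\left(z,A \right)} = 2 - \frac{2}{-3} = 2 - 2 \left(- \frac{1}{3}\right) = 2 - - \frac{2}{3} = 2 + \frac{2}{3} = \frac{8}{3}$)
$O^{4}{\left(2,5 \right)} = \left(\frac{8}{3}\right)^{4} = \frac{4096}{81}$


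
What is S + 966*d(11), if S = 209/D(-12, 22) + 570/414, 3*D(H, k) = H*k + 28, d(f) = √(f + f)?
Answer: -20843/16284 + 966*√22 ≈ 4529.7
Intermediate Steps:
d(f) = √2*√f (d(f) = √(2*f) = √2*√f)
D(H, k) = 28/3 + H*k/3 (D(H, k) = (H*k + 28)/3 = (28 + H*k)/3 = 28/3 + H*k/3)
S = -20843/16284 (S = 209/(28/3 + (⅓)*(-12)*22) + 570/414 = 209/(28/3 - 88) + 570*(1/414) = 209/(-236/3) + 95/69 = 209*(-3/236) + 95/69 = -627/236 + 95/69 = -20843/16284 ≈ -1.2800)
S + 966*d(11) = -20843/16284 + 966*(√2*√11) = -20843/16284 + 966*√22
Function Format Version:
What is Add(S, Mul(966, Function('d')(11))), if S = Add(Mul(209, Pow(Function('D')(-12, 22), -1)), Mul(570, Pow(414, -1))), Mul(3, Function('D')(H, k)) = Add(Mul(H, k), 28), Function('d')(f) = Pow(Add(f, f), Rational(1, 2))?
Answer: Add(Rational(-20843, 16284), Mul(966, Pow(22, Rational(1, 2)))) ≈ 4529.7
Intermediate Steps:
Function('d')(f) = Mul(Pow(2, Rational(1, 2)), Pow(f, Rational(1, 2))) (Function('d')(f) = Pow(Mul(2, f), Rational(1, 2)) = Mul(Pow(2, Rational(1, 2)), Pow(f, Rational(1, 2))))
Function('D')(H, k) = Add(Rational(28, 3), Mul(Rational(1, 3), H, k)) (Function('D')(H, k) = Mul(Rational(1, 3), Add(Mul(H, k), 28)) = Mul(Rational(1, 3), Add(28, Mul(H, k))) = Add(Rational(28, 3), Mul(Rational(1, 3), H, k)))
S = Rational(-20843, 16284) (S = Add(Mul(209, Pow(Add(Rational(28, 3), Mul(Rational(1, 3), -12, 22)), -1)), Mul(570, Pow(414, -1))) = Add(Mul(209, Pow(Add(Rational(28, 3), -88), -1)), Mul(570, Rational(1, 414))) = Add(Mul(209, Pow(Rational(-236, 3), -1)), Rational(95, 69)) = Add(Mul(209, Rational(-3, 236)), Rational(95, 69)) = Add(Rational(-627, 236), Rational(95, 69)) = Rational(-20843, 16284) ≈ -1.2800)
Add(S, Mul(966, Function('d')(11))) = Add(Rational(-20843, 16284), Mul(966, Mul(Pow(2, Rational(1, 2)), Pow(11, Rational(1, 2))))) = Add(Rational(-20843, 16284), Mul(966, Pow(22, Rational(1, 2))))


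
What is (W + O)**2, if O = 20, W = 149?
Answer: 28561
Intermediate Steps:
(W + O)**2 = (149 + 20)**2 = 169**2 = 28561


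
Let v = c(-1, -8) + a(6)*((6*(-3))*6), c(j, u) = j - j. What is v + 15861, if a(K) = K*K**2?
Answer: -7467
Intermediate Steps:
c(j, u) = 0
a(K) = K**3
v = -23328 (v = 0 + 6**3*((6*(-3))*6) = 0 + 216*(-18*6) = 0 + 216*(-108) = 0 - 23328 = -23328)
v + 15861 = -23328 + 15861 = -7467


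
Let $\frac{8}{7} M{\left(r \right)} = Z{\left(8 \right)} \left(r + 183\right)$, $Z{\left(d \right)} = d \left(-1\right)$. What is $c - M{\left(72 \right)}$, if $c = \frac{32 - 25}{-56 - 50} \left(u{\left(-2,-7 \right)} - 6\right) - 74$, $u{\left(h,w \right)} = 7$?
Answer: $\frac{181359}{106} \approx 1710.9$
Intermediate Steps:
$c = - \frac{7851}{106}$ ($c = \frac{32 - 25}{-56 - 50} \left(7 - 6\right) - 74 = \frac{7}{-106} \left(7 - 6\right) - 74 = 7 \left(- \frac{1}{106}\right) 1 - 74 = \left(- \frac{7}{106}\right) 1 - 74 = - \frac{7}{106} - 74 = - \frac{7851}{106} \approx -74.066$)
$Z{\left(d \right)} = - d$
$M{\left(r \right)} = -1281 - 7 r$ ($M{\left(r \right)} = \frac{7 \left(-1\right) 8 \left(r + 183\right)}{8} = \frac{7 \left(- 8 \left(183 + r\right)\right)}{8} = \frac{7 \left(-1464 - 8 r\right)}{8} = -1281 - 7 r$)
$c - M{\left(72 \right)} = - \frac{7851}{106} - \left(-1281 - 504\right) = - \frac{7851}{106} - -1785 = - \frac{7851}{106} + 1785 = \frac{181359}{106}$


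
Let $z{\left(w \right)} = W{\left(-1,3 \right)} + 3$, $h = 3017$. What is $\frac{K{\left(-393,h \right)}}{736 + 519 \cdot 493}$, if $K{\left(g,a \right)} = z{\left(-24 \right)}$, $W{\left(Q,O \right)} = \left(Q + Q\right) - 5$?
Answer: $- \frac{4}{256603} \approx -1.5588 \cdot 10^{-5}$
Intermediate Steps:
$W{\left(Q,O \right)} = -5 + 2 Q$ ($W{\left(Q,O \right)} = 2 Q - 5 = -5 + 2 Q$)
$z{\left(w \right)} = -4$ ($z{\left(w \right)} = \left(-5 + 2 \left(-1\right)\right) + 3 = \left(-5 - 2\right) + 3 = -7 + 3 = -4$)
$K{\left(g,a \right)} = -4$
$\frac{K{\left(-393,h \right)}}{736 + 519 \cdot 493} = - \frac{4}{736 + 519 \cdot 493} = - \frac{4}{736 + 255867} = - \frac{4}{256603}$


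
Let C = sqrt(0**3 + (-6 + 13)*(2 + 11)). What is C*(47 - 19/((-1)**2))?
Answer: 28*sqrt(91) ≈ 267.10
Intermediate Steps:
C = sqrt(91) (C = sqrt(0 + 7*13) = sqrt(0 + 91) = sqrt(91) ≈ 9.5394)
C*(47 - 19/((-1)**2)) = sqrt(91)*(47 - 19/((-1)**2)) = sqrt(91)*(47 - 19/1) = sqrt(91)*(47 - 19*1) = sqrt(91)*(47 - 19) = sqrt(91)*28 = 28*sqrt(91)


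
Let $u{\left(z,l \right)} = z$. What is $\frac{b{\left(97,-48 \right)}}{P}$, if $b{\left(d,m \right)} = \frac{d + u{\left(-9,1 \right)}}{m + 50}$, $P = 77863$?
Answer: $\frac{44}{77863} \approx 0.00056509$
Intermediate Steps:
$b{\left(d,m \right)} = \frac{-9 + d}{50 + m}$ ($b{\left(d,m \right)} = \frac{d - 9}{m + 50} = \frac{-9 + d}{50 + m}$)
$\frac{b{\left(97,-48 \right)}}{P} = \frac{\frac{1}{50 - 48} \left(-9 + 97\right)}{77863} = \frac{1}{2} \cdot 88 \cdot \frac{1}{77863} = 44 \cdot \frac{1}{77863} = \frac{44}{77863}$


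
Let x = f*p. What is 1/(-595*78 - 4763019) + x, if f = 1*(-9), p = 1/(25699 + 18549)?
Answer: -43329109/212807614392 ≈ -0.00020361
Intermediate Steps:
p = 1/44248 ≈ 2.2600e-5
f = -9
x = -9/44248 (x = -9*1/44248 = -9/44248 ≈ -0.00020340)
1/(-595*78 - 4763019) + x = 1/(-595*78 - 4763019) - 9/44248 = 1/(-46410 - 4763019) - 9/44248 = 1/(-4809429) - 9/44248 = -1/4809429 - 9/44248 = -43329109/212807614392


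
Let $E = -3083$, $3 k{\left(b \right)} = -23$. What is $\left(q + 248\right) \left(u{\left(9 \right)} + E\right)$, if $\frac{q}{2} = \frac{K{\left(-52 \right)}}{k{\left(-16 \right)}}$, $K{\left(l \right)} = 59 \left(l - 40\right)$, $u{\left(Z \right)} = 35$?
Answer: $-5071872$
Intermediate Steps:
$K{\left(l \right)} = -2360 + 59 l$ ($K{\left(l \right)} = 59 \left(-40 + l\right) = -2360 + 59 l$)
$k{\left(b \right)} = - \frac{23}{3}$ ($k{\left(b \right)} = \frac{1}{3} \left(-23\right) = - \frac{23}{3}$)
$q = 1416$ ($q = 2 \frac{-2360 + 59 \left(-52\right)}{- \frac{23}{3}} = 2 \left(-2360 - 3068\right) \left(- \frac{3}{23}\right) = 2 \left(\left(-5428\right) \left(- \frac{3}{23}\right)\right) = 2 \cdot 708 = 1416$)
$\left(q + 248\right) \left(u{\left(9 \right)} + E\right) = \left(1416 + 248\right) \left(35 - 3083\right) = 1664 \left(-3048\right) = -5071872$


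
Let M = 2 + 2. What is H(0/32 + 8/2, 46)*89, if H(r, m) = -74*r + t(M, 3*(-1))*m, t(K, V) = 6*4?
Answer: 71912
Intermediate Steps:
M = 4
t(K, V) = 24
H(r, m) = -74*r + 24*m
H(0/32 + 8/2, 46)*89 = (-74*(0/32 + 8/2) + 24*46)*89 = (-74*(0*(1/32) + 8*(½)) + 1104)*89 = (-74*(0 + 4) + 1104)*89 = (-74*4 + 1104)*89 = (-296 + 1104)*89 = 808*89 = 71912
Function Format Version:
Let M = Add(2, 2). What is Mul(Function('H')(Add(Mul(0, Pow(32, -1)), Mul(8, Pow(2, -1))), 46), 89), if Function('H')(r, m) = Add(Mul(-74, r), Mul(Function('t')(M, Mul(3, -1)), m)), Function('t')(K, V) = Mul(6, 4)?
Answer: 71912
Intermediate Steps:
M = 4
Function('t')(K, V) = 24
Function('H')(r, m) = Add(Mul(-74, r), Mul(24, m))
Mul(Function('H')(Add(Mul(0, Pow(32, -1)), Mul(8, Pow(2, -1))), 46), 89) = Mul(Add(Mul(-74, Add(Mul(0, Pow(32, -1)), Mul(8, Pow(2, -1)))), Mul(24, 46)), 89) = Mul(Add(Mul(-74, Add(Mul(0, Rational(1, 32)), Mul(8, Rational(1, 2)))), 1104), 89) = Mul(Add(Mul(-74, Add(0, 4)), 1104), 89) = Mul(Add(Mul(-74, 4), 1104), 89) = Mul(Add(-296, 1104), 89) = Mul(808, 89) = 71912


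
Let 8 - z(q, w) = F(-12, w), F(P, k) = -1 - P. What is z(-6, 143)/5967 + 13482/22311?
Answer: 2977043/4930731 ≈ 0.60377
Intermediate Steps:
z(q, w) = -3 (z(q, w) = 8 - (-1 - 1*(-12)) = 8 - (-1 + 12) = 8 - 1*11 = 8 - 11 = -3)
z(-6, 143)/5967 + 13482/22311 = -3/5967 + 13482/22311 = -3*1/5967 + 13482*(1/22311) = -1/1989 + 1498/2479 = 2977043/4930731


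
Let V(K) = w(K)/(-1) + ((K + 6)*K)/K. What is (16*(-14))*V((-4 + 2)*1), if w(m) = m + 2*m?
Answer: -2240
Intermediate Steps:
w(m) = 3*m
V(K) = 6 - 2*K (V(K) = (3*K)/(-1) + ((K + 6)*K)/K = (3*K)*(-1) + ((6 + K)*K)/K = -3*K + (K*(6 + K))/K = -3*K + (6 + K) = 6 - 2*K)
(16*(-14))*V((-4 + 2)*1) = (16*(-14))*(6 - 2*(-4 + 2)) = -224*(6 - (-4)) = -224*(6 - 2*(-2)) = -224*(6 + 4) = -224*10 = -2240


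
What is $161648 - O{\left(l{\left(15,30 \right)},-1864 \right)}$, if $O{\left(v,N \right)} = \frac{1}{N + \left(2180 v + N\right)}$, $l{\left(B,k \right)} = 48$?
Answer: $\frac{16312222975}{100912} \approx 1.6165 \cdot 10^{5}$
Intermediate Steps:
$O{\left(v,N \right)} = \frac{1}{2 N + 2180 v}$ ($O{\left(v,N \right)} = \frac{1}{N + \left(N + 2180 v\right)} = \frac{1}{2 N + 2180 v}$)
$161648 - O{\left(l{\left(15,30 \right)},-1864 \right)} = 161648 - \frac{1}{2 \left(-1864 + 1090 \cdot 48\right)} = 161648 - \frac{1}{2 \left(-1864 + 52320\right)} = 161648 - \frac{1}{2 \cdot 50456} = 161648 - \frac{1}{2} \cdot \frac{1}{50456} = 161648 - \frac{1}{100912} = \frac{16312222975}{100912}$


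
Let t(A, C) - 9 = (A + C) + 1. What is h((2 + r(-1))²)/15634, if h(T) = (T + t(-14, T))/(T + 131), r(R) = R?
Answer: -1/1031844 ≈ -9.6914e-7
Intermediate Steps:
t(A, C) = 10 + A + C (t(A, C) = 9 + ((A + C) + 1) = 9 + (1 + A + C) = 10 + A + C)
h(T) = (-4 + 2*T)/(131 + T) (h(T) = (T + (10 - 14 + T))/(T + 131) = (T + (-4 + T))/(131 + T) = (-4 + 2*T)/(131 + T))
h((2 + r(-1))²)/15634 = (2*(-2 + (2 - 1)²)/(131 + (2 - 1)²))/15634 = (2*(-2 + 1²)/(131 + 1²))*(1/15634) = (2*(-2 + 1)/(131 + 1))*(1/15634) = (2*(-1)/132)*(1/15634) = (2*(1/132)*(-1))*(1/15634) = -1/66*1/15634 = -1/1031844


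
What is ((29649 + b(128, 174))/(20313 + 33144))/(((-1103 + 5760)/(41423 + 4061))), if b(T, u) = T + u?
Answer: 1362291284/248949249 ≈ 5.4722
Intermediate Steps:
((29649 + b(128, 174))/(20313 + 33144))/(((-1103 + 5760)/(41423 + 4061))) = ((29649 + (128 + 174))/(20313 + 33144))/(((-1103 + 5760)/(41423 + 4061))) = ((29649 + 302)/53457)/((4657/45484)) = (29951*(1/53457))/((4657*(1/45484))) = 29951/(53457*(4657/45484)) = (29951/53457)*(45484/4657) = 1362291284/248949249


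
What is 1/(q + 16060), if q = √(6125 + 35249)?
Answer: 8030/128941113 - √41374/257882226 ≈ 6.1488e-5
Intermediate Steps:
q = √41374 ≈ 203.41
1/(q + 16060) = 1/(√41374 + 16060) = 1/(16060 + √41374)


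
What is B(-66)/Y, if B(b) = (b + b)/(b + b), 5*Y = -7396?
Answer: -5/7396 ≈ -0.00067604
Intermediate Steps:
Y = -7396/5 (Y = (⅕)*(-7396) = -7396/5 ≈ -1479.2)
B(b) = 1 (B(b) = (2*b)/((2*b)) = (2*b)*(1/(2*b)) = 1)
B(-66)/Y = 1/(-7396/5) = 1*(-5/7396) = -5/7396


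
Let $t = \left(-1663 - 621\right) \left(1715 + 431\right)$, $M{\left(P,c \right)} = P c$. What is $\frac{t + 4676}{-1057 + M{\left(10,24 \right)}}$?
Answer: $\frac{4896788}{817} \approx 5993.6$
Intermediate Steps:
$t = -4901464$ ($t = \left(-2284\right) 2146 = -4901464$)
$\frac{t + 4676}{-1057 + M{\left(10,24 \right)}} = \frac{-4901464 + 4676}{-1057 + 10 \cdot 24} = - \frac{4896788}{-1057 + 240} = - \frac{4896788}{-817} = \left(-4896788\right) \left(- \frac{1}{817}\right) = \frac{4896788}{817}$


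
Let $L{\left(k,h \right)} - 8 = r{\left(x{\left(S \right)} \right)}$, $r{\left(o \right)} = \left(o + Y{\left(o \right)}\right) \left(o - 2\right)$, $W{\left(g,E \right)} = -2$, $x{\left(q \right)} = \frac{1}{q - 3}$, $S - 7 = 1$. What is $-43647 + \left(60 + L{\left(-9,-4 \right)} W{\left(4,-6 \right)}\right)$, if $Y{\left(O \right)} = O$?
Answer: $- \frac{1090039}{25} \approx -43602.0$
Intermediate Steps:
$S = 8$ ($S = 7 + 1 = 8$)
$x{\left(q \right)} = \frac{1}{-3 + q}$
$r{\left(o \right)} = 2 o \left(-2 + o\right)$ ($r{\left(o \right)} = \left(o + o\right) \left(o - 2\right) = 2 o \left(-2 + o\right)$)
$L{\left(k,h \right)} = \frac{182}{25}$ ($L{\left(k,h \right)} = 8 + \frac{2 \left(-2 + \frac{1}{-3 + 8}\right)}{-3 + 8} = 8 + \frac{2 \left(-2 + \frac{1}{5}\right)}{5} = 8 + 2 \cdot \frac{1}{5} \left(-2 + \frac{1}{5}\right) = 8 + 2 \cdot \frac{1}{5} \left(- \frac{9}{5}\right) = 8 - \frac{18}{25} = \frac{182}{25}$)
$-43647 + \left(60 + L{\left(-9,-4 \right)} W{\left(4,-6 \right)}\right) = -43647 + \left(60 + \frac{182}{25} \left(-2\right)\right) = -43647 + \left(60 - \frac{364}{25}\right) = -43647 + \frac{1136}{25} = - \frac{1090039}{25}$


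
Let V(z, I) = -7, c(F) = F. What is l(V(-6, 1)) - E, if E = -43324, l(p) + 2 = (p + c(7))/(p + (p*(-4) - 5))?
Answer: 43322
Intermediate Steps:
l(p) = -2 + (7 + p)/(-5 - 3*p) (l(p) = -2 + (p + 7)/(p + (p*(-4) - 5)) = -2 + (7 + p)/(p + (-4*p - 5)) = -2 + (7 + p)/(p + (-5 - 4*p)) = -2 + (7 + p)/(-5 - 3*p))
l(V(-6, 1)) - E = (-17 - 7*(-7))/(5 + 3*(-7)) - 1*(-43324) = (-17 + 49)/(5 - 21) + 43324 = 32/(-16) + 43324 = -1/16*32 + 43324 = -2 + 43324 = 43322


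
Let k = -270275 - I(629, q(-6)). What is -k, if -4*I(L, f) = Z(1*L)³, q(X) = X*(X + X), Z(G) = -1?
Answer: 1081101/4 ≈ 2.7028e+5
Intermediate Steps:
q(X) = 2*X² (q(X) = X*(2*X) = 2*X²)
I(L, f) = ¼ (I(L, f) = -¼*(-1)³ = -¼*(-1) = ¼)
k = -1081101/4 (k = -270275 - 1*¼ = -270275 - ¼ = -1081101/4 ≈ -2.7028e+5)
-k = -1*(-1081101/4) = 1081101/4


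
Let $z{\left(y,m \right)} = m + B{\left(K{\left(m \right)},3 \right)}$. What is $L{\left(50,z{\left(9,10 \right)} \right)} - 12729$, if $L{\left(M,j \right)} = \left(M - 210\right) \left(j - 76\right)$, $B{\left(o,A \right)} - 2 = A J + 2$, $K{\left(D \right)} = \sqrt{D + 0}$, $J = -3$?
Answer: $-1369$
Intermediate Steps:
$K{\left(D \right)} = \sqrt{D}$
$B{\left(o,A \right)} = 4 - 3 A$ ($B{\left(o,A \right)} = 2 + \left(A \left(-3\right) + 2\right) = 2 - \left(-2 + 3 A\right) = 4 - 3 A$)
$z{\left(y,m \right)} = -5 + m$ ($z{\left(y,m \right)} = m + \left(4 - 9\right) = m - 5 = -5 + m$)
$L{\left(M,j \right)} = \left(-210 + M\right) \left(-76 + j\right)$
$L{\left(50,z{\left(9,10 \right)} \right)} - 12729 = \left(15960 - 210 \left(-5 + 10\right) - 3800 + 50 \left(-5 + 10\right)\right) - 12729 = \left(15960 - 1050 - 3800 + 50 \cdot 5\right) - 12729 = \left(15960 - 1050 - 3800 + 250\right) - 12729 = 11360 - 12729 = -1369$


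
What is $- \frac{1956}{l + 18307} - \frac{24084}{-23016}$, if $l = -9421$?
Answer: $\frac{2347099}{2840558} \approx 0.82628$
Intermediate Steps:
$- \frac{1956}{l + 18307} - \frac{24084}{-23016} = - \frac{1956}{-9421 + 18307} - \frac{24084}{-23016} = - \frac{1956}{8886} - - \frac{2007}{1918} = \left(-1956\right) \frac{1}{8886} + \frac{2007}{1918} = - \frac{326}{1481} + \frac{2007}{1918} = \frac{2347099}{2840558}$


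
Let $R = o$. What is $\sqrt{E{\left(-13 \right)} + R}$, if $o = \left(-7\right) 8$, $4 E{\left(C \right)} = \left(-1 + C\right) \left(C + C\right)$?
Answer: $\sqrt{35} \approx 5.9161$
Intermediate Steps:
$E{\left(C \right)} = \frac{C \left(-1 + C\right)}{2}$ ($E{\left(C \right)} = \frac{\left(-1 + C\right) \left(C + C\right)}{4} = \frac{\left(-1 + C\right) 2 C}{4} = \frac{2 C \left(-1 + C\right)}{4} = \frac{C \left(-1 + C\right)}{2}$)
$o = -56$
$R = -56$
$\sqrt{E{\left(-13 \right)} + R} = \sqrt{\frac{1}{2} \left(-13\right) \left(-1 - 13\right) - 56} = \sqrt{\frac{1}{2} \left(-13\right) \left(-14\right) - 56} = \sqrt{91 - 56} = \sqrt{35}$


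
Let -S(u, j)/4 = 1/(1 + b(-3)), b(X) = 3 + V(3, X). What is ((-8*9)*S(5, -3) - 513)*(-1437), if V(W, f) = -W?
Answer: 323325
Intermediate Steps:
b(X) = 0 (b(X) = 3 - 1*3 = 3 - 3 = 0)
S(u, j) = -4 (S(u, j) = -4/(1 + 0) = -4/1 = -4*1 = -4)
((-8*9)*S(5, -3) - 513)*(-1437) = (-8*9*(-4) - 513)*(-1437) = (-72*(-4) - 513)*(-1437) = (288 - 513)*(-1437) = -225*(-1437) = 323325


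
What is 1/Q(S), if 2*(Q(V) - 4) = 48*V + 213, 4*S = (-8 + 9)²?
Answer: 2/233 ≈ 0.0085837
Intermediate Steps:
S = ¼ (S = (-8 + 9)²/4 = (¼)*1² = (¼)*1 = ¼ ≈ 0.25000)
Q(V) = 221/2 + 24*V (Q(V) = 4 + (48*V + 213)/2 = 4 + (213 + 48*V)/2 = 4 + (213/2 + 24*V) = 221/2 + 24*V)
1/Q(S) = 1/(221/2 + 24*(¼)) = 1/(221/2 + 6) = 1/(233/2) = 2/233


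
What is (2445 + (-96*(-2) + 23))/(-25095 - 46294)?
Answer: -2660/71389 ≈ -0.037261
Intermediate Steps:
(2445 + (-96*(-2) + 23))/(-25095 - 46294) = (2445 + (192 + 23))/(-71389) = (2445 + 215)*(-1/71389) = 2660*(-1/71389) = -2660/71389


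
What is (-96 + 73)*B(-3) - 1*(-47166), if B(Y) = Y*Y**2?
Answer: 47787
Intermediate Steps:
B(Y) = Y**3
(-96 + 73)*B(-3) - 1*(-47166) = (-96 + 73)*(-3)**3 - 1*(-47166) = -23*(-27) + 47166 = 621 + 47166 = 47787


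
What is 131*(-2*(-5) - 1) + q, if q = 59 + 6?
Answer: 1244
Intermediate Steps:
q = 65
131*(-2*(-5) - 1) + q = 131*(-2*(-5) - 1) + 65 = 131*(10 - 1) + 65 = 131*9 + 65 = 1179 + 65 = 1244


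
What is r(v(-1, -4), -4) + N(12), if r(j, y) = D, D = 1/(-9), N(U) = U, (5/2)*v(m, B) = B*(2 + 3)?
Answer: 107/9 ≈ 11.889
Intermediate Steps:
v(m, B) = 2*B (v(m, B) = 2*(B*(2 + 3))/5 = 2*(B*5)/5 = 2*(5*B)/5 = 2*B)
D = -⅑ ≈ -0.11111
r(j, y) = -⅑
r(v(-1, -4), -4) + N(12) = -⅑ + 12 = 107/9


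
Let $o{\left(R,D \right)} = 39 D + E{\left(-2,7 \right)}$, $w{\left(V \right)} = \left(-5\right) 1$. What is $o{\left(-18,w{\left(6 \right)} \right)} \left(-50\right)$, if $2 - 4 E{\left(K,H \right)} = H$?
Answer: $\frac{19625}{2} \approx 9812.5$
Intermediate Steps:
$w{\left(V \right)} = -5$
$E{\left(K,H \right)} = \frac{1}{2} - \frac{H}{4}$
$o{\left(R,D \right)} = - \frac{5}{4} + 39 D$ ($o{\left(R,D \right)} = 39 D + \left(\frac{1}{2} - \frac{7}{4}\right) = 39 D - \frac{5}{4} = - \frac{5}{4} + 39 D$)
$o{\left(-18,w{\left(6 \right)} \right)} \left(-50\right) = \left(- \frac{5}{4} + 39 \left(-5\right)\right) \left(-50\right) = \left(- \frac{5}{4} - 195\right) \left(-50\right) = \left(- \frac{785}{4}\right) \left(-50\right) = \frac{19625}{2}$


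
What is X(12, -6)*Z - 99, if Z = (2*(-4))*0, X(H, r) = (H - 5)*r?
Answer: -99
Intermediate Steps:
X(H, r) = r*(-5 + H) (X(H, r) = (-5 + H)*r = r*(-5 + H))
Z = 0 (Z = -8*0 = 0)
X(12, -6)*Z - 99 = -6*(-5 + 12)*0 - 99 = -6*7*0 - 99 = -42*0 - 99 = 0 - 99 = -99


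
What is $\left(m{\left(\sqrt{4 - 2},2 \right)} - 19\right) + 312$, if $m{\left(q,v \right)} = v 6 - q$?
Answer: $305 - \sqrt{2} \approx 303.59$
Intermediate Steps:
$m{\left(q,v \right)} = - q + 6 v$ ($m{\left(q,v \right)} = 6 v - q = - q + 6 v$)
$\left(m{\left(\sqrt{4 - 2},2 \right)} - 19\right) + 312 = \left(\left(- \sqrt{4 - 2} + 6 \cdot 2\right) - 19\right) + 312 = \left(\left(- \sqrt{2} + 12\right) - 19\right) + 312 = \left(\left(12 - \sqrt{2}\right) - 19\right) + 312 = \left(-7 - \sqrt{2}\right) + 312 = 305 - \sqrt{2}$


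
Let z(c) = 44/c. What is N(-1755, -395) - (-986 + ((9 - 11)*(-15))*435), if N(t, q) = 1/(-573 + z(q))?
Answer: -2731036651/226379 ≈ -12064.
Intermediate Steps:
N(t, q) = 1/(-573 + 44/q)
N(-1755, -395) - (-986 + ((9 - 11)*(-15))*435) = -1*(-395)/(-44 + 573*(-395)) - (-986 + ((9 - 11)*(-15))*435) = -1*(-395)/(-44 - 226335) - (-986 - 2*(-15)*435) = -1*(-395)/(-226379) - (-986 + 30*435) = -1*(-395)*(-1/226379) - (-986 + 13050) = -395/226379 - 1*12064 = -395/226379 - 12064 = -2731036651/226379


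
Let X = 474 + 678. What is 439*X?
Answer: 505728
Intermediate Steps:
X = 1152
439*X = 439*1152 = 505728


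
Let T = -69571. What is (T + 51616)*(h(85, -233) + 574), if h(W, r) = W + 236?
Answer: -16069725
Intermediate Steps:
h(W, r) = 236 + W
(T + 51616)*(h(85, -233) + 574) = (-69571 + 51616)*((236 + 85) + 574) = -17955*(321 + 574) = -17955*895 = -16069725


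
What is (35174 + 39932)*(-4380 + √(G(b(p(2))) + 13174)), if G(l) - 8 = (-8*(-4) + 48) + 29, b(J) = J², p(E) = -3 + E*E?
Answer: -328964280 + 75106*√13291 ≈ -3.2031e+8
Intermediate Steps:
p(E) = -3 + E²
G(l) = 117 (G(l) = 8 + ((-8*(-4) + 48) + 29) = 8 + ((32 + 48) + 29) = 8 + (80 + 29) = 8 + 109 = 117)
(35174 + 39932)*(-4380 + √(G(b(p(2))) + 13174)) = (35174 + 39932)*(-4380 + √(117 + 13174)) = 75106*(-4380 + √13291) = -328964280 + 75106*√13291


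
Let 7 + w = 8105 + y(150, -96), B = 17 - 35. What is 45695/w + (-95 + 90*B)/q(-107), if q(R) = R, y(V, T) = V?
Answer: 19034685/882536 ≈ 21.568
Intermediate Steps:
B = -18
w = 8248 (w = -7 + (8105 + 150) = -7 + 8255 = 8248)
45695/w + (-95 + 90*B)/q(-107) = 45695/8248 + (-95 + 90*(-18))/(-107) = 45695*(1/8248) + (-95 - 1620)*(-1/107) = 45695/8248 - 1715*(-1/107) = 45695/8248 + 1715/107 = 19034685/882536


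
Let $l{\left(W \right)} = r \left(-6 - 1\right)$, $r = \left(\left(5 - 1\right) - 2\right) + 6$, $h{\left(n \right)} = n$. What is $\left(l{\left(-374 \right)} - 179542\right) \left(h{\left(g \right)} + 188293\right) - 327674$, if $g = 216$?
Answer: $-33856167056$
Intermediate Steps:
$r = 8$ ($r = \left(\left(5 - 1\right) - 2\right) + 6 = \left(4 - 2\right) + 6 = 2 + 6 = 8$)
$l{\left(W \right)} = -56$ ($l{\left(W \right)} = 8 \left(-6 - 1\right) = 8 \left(-7\right) = -56$)
$\left(l{\left(-374 \right)} - 179542\right) \left(h{\left(g \right)} + 188293\right) - 327674 = \left(-56 - 179542\right) \left(216 + 188293\right) - 327674 = \left(-179598\right) 188509 - 327674 = -33855839382 - 327674 = -33856167056$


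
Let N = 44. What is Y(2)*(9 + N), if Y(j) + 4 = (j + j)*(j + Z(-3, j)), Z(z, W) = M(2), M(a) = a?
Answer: 636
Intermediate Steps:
Z(z, W) = 2
Y(j) = -4 + 2*j*(2 + j) (Y(j) = -4 + (j + j)*(j + 2) = -4 + (2*j)*(2 + j) = -4 + 2*j*(2 + j))
Y(2)*(9 + N) = (-4 + 2*2² + 4*2)*(9 + 44) = (-4 + 2*4 + 8)*53 = (-4 + 8 + 8)*53 = 12*53 = 636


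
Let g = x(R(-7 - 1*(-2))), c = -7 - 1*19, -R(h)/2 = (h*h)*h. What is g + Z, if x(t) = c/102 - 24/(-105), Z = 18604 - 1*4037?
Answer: 26002048/1785 ≈ 14567.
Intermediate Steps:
R(h) = -2*h³ (R(h) = -2*h*h*h = -2*h²*h = -2*h³)
c = -26 (c = -7 - 19 = -26)
Z = 14567 (Z = 18604 - 4037 = 14567)
x(t) = -47/1785 (x(t) = -26/102 - 24/(-105) = -26*1/102 - 24*(-1/105) = -13/51 + 8/35 = -47/1785)
g = -47/1785 ≈ -0.026331
g + Z = -47/1785 + 14567 = 26002048/1785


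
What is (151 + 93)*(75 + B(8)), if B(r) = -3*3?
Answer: 16104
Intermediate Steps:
B(r) = -9
(151 + 93)*(75 + B(8)) = (151 + 93)*(75 - 9) = 244*66 = 16104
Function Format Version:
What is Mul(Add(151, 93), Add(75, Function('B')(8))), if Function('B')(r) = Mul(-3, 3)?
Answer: 16104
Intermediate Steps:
Function('B')(r) = -9
Mul(Add(151, 93), Add(75, Function('B')(8))) = Mul(Add(151, 93), Add(75, -9)) = Mul(244, 66) = 16104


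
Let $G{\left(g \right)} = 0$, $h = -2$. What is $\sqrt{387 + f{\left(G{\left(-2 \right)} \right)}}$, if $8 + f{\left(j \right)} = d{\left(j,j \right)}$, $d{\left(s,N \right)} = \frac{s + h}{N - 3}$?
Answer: $\frac{\sqrt{3417}}{3} \approx 19.485$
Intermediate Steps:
$d{\left(s,N \right)} = \frac{-2 + s}{-3 + N}$ ($d{\left(s,N \right)} = \frac{s - 2}{N - 3} = \frac{-2 + s}{-3 + N}$)
$f{\left(j \right)} = -8 + \frac{-2 + j}{-3 + j}$
$\sqrt{387 + f{\left(G{\left(-2 \right)} \right)}} = \sqrt{387 + \frac{22 - 0}{-3 + 0}} = \sqrt{387 + \frac{22 + 0}{-3}} = \sqrt{387 - \frac{22}{3}} = \sqrt{\frac{1139}{3}} = \frac{\sqrt{3417}}{3}$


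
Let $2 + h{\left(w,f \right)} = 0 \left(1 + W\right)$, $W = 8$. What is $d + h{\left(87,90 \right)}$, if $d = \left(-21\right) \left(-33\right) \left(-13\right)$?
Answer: $-9011$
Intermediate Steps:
$h{\left(w,f \right)} = -2$ ($h{\left(w,f \right)} = -2 + 0 \left(1 + 8\right) = -2 + 0 \cdot 9 = -2 + 0 = -2$)
$d = -9009$ ($d = 693 \left(-13\right) = -9009$)
$d + h{\left(87,90 \right)} = -9009 - 2 = -9011$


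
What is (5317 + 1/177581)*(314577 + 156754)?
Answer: 445029871434918/177581 ≈ 2.5061e+9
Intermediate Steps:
(5317 + 1/177581)*(314577 + 156754) = (5317 + 1/177581)*471331 = (944198178/177581)*471331 = 445029871434918/177581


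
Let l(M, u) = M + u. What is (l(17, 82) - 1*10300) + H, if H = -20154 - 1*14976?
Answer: -45331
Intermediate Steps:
H = -35130 (H = -20154 - 14976 = -35130)
(l(17, 82) - 1*10300) + H = ((17 + 82) - 1*10300) - 35130 = (99 - 10300) - 35130 = -10201 - 35130 = -45331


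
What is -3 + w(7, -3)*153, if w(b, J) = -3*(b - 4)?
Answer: -1380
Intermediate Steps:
w(b, J) = 12 - 3*b (w(b, J) = -3*(-4 + b) = 12 - 3*b)
-3 + w(7, -3)*153 = -3 + (12 - 3*7)*153 = -3 + (12 - 21)*153 = -3 - 9*153 = -3 - 1377 = -1380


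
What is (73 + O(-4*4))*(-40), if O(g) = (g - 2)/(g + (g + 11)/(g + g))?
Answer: -501160/169 ≈ -2965.4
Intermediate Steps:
O(g) = (-2 + g)/(g + (11 + g)/(2*g)) (O(g) = (-2 + g)/(g + (11 + g)/((2*g))) = (-2 + g)/(g + (11 + g)*(1/(2*g))) = (-2 + g)/(g + (11 + g)/(2*g)))
(73 + O(-4*4))*(-40) = (73 + 2*(-4*4)*(-2 - 4*4)/(11 - 4*4 + 2*(-4*4)²))*(-40) = (73 + 2*(-16)*(-2 - 16)/(11 - 16 + 2*(-16)²))*(-40) = (73 + 2*(-16)*(-18)/(11 - 16 + 2*256))*(-40) = (73 + 2*(-16)*(-18)/(11 - 16 + 512))*(-40) = (73 + 2*(-16)*(-18)/507)*(-40) = (73 + 2*(-16)*(1/507)*(-18))*(-40) = (73 + 192/169)*(-40) = (12529/169)*(-40) = -501160/169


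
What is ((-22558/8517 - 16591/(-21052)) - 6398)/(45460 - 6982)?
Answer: -1147494243301/6899100936552 ≈ -0.16633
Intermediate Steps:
((-22558/8517 - 16591/(-21052)) - 6398)/(45460 - 6982) = ((-22558*1/8517 - 16591*(-1/21052)) - 6398)/38478 = ((-22558/8517 + 16591/21052) - 6398)*(1/38478) = (-333585469/179299884 - 6398)*(1/38478) = -1147494243301/179299884*1/38478 = -1147494243301/6899100936552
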